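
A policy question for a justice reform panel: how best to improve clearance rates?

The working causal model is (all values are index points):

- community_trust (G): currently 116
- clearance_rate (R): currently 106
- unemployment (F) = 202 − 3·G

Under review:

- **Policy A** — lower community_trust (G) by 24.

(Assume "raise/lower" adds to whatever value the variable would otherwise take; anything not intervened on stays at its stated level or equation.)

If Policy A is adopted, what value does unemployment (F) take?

Policy A (G − 24):
  G = 116 − 24 = 92
  F = 202 − 3·92 = -74

-74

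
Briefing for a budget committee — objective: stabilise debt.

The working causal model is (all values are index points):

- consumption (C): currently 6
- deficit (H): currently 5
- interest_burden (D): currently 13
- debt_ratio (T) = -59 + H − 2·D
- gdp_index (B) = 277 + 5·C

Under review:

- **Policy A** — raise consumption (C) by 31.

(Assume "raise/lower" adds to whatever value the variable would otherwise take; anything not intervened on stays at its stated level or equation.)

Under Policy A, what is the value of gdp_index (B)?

462

Policy A (C + 31):
  C = 6 + 31 = 37
  B = 277 + 5·37 = 462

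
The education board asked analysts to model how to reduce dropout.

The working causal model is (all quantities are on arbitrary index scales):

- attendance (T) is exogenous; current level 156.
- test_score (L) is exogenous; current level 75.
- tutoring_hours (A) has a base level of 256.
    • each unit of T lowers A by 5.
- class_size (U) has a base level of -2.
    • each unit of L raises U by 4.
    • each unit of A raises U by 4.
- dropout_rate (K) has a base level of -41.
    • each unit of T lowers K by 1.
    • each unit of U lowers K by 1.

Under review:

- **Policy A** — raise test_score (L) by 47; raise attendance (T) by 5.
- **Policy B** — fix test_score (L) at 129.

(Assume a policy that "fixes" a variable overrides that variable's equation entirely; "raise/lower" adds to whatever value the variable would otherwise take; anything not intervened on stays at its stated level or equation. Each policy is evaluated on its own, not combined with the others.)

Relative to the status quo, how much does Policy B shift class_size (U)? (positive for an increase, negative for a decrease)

Baseline:
  T = 156
  L = 75
  A = 256 − 5·156 = -524
  U = -2 + 4·75 + 4·(-524) = -1798
Policy B (L := 129):
  T = 156
  L = 129
  A = 256 − 5·156 = -524
  U = -2 + 4·129 + 4·(-524) = -1582
Change in U: -1582 − (-1798) = 216

216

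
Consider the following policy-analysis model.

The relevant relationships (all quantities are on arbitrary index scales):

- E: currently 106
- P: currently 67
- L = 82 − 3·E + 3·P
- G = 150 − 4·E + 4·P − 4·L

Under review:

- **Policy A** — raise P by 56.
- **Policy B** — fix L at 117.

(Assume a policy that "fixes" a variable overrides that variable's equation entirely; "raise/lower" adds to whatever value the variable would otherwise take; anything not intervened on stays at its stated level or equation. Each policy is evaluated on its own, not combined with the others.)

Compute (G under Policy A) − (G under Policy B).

Policy A (P + 56):
  E = 106
  P = 67 + 56 = 123
  L = 82 − 3·106 + 3·123 = 133
  G = 150 − 4·106 + 4·123 − 4·133 = -314
Policy B (L := 117):
  E = 106
  P = 67
  L = 117
  G = 150 − 4·106 + 4·67 − 4·117 = -474
G: -314 − (-474) = 160

160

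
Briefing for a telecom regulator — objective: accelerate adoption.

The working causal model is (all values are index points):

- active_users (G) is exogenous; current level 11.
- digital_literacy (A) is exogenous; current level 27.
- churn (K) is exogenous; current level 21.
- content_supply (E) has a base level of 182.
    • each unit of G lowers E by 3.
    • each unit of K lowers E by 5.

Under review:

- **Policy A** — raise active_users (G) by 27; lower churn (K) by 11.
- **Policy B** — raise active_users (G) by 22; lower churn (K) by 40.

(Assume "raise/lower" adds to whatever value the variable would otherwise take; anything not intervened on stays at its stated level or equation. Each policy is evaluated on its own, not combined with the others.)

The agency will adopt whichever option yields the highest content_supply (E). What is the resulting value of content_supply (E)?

Policy A (G + 27, K − 11):
  G = 11 + 27 = 38
  K = 21 − 11 = 10
  E = 182 − 3·38 − 5·10 = 18
Policy B (G + 22, K − 40):
  G = 11 + 22 = 33
  K = 21 − 40 = -19
  E = 182 − 3·33 − 5·(-19) = 178
Comparing — Policy A: E=18, Policy B: E=178. Highest is 178 (Policy B).

178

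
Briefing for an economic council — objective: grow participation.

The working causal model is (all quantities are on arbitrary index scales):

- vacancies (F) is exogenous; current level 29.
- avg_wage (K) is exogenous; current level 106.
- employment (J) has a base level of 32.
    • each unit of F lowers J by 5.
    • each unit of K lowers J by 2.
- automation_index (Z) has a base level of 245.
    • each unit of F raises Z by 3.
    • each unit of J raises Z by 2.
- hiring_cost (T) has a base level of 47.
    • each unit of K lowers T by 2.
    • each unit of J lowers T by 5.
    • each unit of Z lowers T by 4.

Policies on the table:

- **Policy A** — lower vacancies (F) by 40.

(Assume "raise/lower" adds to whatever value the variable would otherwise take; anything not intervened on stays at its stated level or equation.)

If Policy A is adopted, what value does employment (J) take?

Policy A (F − 40):
  F = 29 − 40 = -11
  K = 106
  J = 32 − 5·(-11) − 2·106 = -125

-125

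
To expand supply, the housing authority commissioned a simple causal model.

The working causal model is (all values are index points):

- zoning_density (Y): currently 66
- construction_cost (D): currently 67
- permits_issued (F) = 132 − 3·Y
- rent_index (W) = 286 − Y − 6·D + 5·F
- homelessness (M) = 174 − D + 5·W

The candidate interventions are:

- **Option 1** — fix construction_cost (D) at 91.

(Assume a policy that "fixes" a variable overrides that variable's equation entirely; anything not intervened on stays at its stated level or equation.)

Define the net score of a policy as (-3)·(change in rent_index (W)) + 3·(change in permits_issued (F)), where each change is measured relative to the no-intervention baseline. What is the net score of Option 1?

Baseline:
  Y = 66
  D = 67
  F = 132 − 3·66 = -66
  W = 286 − 66 − 6·67 + 5·(-66) = -512
Option 1 (D := 91):
  Y = 66
  D = 91
  F = 132 − 3·66 = -66
  W = 286 − 66 − 6·91 + 5·(-66) = -656
ΔW = -656 − (-512) = -144; ΔF = -66 − (-66) = 0
Score = (-3)·(-144) + 3·0 = 432

432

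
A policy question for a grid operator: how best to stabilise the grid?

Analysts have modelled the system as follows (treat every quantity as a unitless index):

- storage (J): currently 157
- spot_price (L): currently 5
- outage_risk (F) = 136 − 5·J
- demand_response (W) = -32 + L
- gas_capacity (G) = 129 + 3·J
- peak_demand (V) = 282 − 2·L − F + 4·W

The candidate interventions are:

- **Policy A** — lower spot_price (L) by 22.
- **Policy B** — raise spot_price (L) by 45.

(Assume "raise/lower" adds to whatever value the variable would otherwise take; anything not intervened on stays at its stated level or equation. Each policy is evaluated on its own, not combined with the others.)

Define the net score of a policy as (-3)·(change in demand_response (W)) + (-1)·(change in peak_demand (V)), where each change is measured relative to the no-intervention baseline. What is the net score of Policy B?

Baseline:
  J = 157
  L = 5
  F = 136 − 5·157 = -649
  W = -32 + 5 = -27
  V = 282 − 2·5 − (-649) + 4·(-27) = 813
Policy B (L + 45):
  J = 157
  L = 5 + 45 = 50
  F = 136 − 5·157 = -649
  W = -32 + 50 = 18
  V = 282 − 2·50 − (-649) + 4·18 = 903
ΔW = 18 − (-27) = 45; ΔV = 903 − 813 = 90
Score = (-3)·45 + (-1)·90 = -225

-225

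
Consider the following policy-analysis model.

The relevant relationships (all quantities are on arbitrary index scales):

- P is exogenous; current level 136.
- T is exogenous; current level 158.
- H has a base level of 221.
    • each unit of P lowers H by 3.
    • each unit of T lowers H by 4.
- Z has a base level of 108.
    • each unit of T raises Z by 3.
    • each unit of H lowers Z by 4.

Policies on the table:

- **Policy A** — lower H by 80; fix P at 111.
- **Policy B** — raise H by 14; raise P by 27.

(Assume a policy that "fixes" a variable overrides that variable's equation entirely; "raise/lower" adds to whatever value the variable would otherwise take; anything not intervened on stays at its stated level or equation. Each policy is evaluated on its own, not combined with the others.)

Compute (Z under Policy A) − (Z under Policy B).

Policy A (H − 80, P := 111):
  P = 111
  T = 158
  H = 221 − 3·111 − 4·158 (−80 from intervention) = -824
  Z = 108 + 3·158 − 4·(-824) = 3878
Policy B (H + 14, P + 27):
  P = 136 + 27 = 163
  T = 158
  H = 221 − 3·163 − 4·158 (+14 from intervention) = -886
  Z = 108 + 3·158 − 4·(-886) = 4126
Z: 3878 − 4126 = -248

-248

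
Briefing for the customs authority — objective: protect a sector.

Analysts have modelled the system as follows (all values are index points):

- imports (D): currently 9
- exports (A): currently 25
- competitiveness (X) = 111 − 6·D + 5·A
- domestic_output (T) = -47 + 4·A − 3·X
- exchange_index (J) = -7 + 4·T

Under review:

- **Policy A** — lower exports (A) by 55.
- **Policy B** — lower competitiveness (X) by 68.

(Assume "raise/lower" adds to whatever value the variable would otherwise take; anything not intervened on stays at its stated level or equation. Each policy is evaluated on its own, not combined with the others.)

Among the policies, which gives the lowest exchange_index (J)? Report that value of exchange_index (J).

Policy A (A − 55):
  D = 9
  A = 25 − 55 = -30
  X = 111 − 6·9 + 5·(-30) = -93
  T = -47 + 4·(-30) − 3·(-93) = 112
  J = -7 + 4·112 = 441
Policy B (X − 68):
  D = 9
  A = 25
  X = 111 − 6·9 + 5·25 (−68 from intervention) = 114
  T = -47 + 4·25 − 3·114 = -289
  J = -7 + 4·(-289) = -1163
Comparing — Policy A: J=441, Policy B: J=-1163. Lowest is -1163 (Policy B).

-1163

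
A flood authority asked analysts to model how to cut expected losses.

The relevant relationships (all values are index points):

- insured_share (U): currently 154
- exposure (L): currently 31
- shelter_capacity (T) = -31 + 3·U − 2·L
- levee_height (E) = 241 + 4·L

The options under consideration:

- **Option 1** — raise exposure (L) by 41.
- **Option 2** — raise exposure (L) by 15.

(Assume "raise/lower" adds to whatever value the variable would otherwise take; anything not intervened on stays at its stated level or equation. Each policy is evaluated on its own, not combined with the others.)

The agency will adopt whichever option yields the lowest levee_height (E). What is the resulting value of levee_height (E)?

425

Option 1 (L + 41):
  L = 31 + 41 = 72
  E = 241 + 4·72 = 529
Option 2 (L + 15):
  L = 31 + 15 = 46
  E = 241 + 4·46 = 425
Comparing — Option 1: E=529, Option 2: E=425. Lowest is 425 (Option 2).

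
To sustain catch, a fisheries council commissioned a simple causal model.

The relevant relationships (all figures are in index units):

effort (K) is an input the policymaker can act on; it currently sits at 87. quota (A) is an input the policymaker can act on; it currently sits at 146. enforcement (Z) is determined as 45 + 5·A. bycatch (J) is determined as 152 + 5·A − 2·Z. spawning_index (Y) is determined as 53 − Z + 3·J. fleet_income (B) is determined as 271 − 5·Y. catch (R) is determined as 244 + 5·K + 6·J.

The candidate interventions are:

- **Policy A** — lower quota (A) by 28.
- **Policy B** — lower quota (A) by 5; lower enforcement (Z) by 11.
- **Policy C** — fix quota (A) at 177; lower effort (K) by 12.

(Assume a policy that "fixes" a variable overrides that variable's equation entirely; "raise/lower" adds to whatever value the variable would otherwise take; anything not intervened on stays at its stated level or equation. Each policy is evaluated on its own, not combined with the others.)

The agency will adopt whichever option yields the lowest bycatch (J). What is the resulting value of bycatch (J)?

Policy A (A − 28):
  A = 146 − 28 = 118
  Z = 45 + 5·118 = 635
  J = 152 + 5·118 − 2·635 = -528
Policy B (A − 5, Z − 11):
  A = 146 − 5 = 141
  Z = 45 + 5·141 (−11 from intervention) = 739
  J = 152 + 5·141 − 2·739 = -621
Policy C (A := 177, K − 12):
  A = 177
  Z = 45 + 5·177 = 930
  J = 152 + 5·177 − 2·930 = -823
Comparing — Policy A: J=-528, Policy B: J=-621, Policy C: J=-823. Lowest is -823 (Policy C).

-823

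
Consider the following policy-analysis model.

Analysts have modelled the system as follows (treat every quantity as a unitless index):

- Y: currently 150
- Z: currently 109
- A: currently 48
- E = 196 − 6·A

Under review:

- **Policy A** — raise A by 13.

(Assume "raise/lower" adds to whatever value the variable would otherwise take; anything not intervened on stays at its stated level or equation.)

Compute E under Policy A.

-170

Policy A (A + 13):
  A = 48 + 13 = 61
  E = 196 − 6·61 = -170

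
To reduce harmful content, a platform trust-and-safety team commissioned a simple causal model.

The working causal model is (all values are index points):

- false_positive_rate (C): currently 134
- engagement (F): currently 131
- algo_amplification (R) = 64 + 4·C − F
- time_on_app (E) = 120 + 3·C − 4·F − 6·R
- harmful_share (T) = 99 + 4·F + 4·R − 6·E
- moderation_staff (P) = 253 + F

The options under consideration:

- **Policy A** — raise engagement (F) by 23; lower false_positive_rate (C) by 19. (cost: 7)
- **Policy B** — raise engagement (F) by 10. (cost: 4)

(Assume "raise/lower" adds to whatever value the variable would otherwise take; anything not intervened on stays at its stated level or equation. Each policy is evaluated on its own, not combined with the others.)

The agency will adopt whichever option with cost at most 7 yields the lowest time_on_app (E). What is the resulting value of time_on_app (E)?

-2796

Policy A (F + 23, C − 19):
  C = 134 − 19 = 115
  F = 131 + 23 = 154
  R = 64 + 4·115 − 154 = 370
  E = 120 + 3·115 − 4·154 − 6·370 = -2371
Policy B (F + 10):
  C = 134
  F = 131 + 10 = 141
  R = 64 + 4·134 − 141 = 459
  E = 120 + 3·134 − 4·141 − 6·459 = -2796
Comparing — Policy A: E=-2371, Policy B: E=-2796. Lowest is -2796 (Policy B).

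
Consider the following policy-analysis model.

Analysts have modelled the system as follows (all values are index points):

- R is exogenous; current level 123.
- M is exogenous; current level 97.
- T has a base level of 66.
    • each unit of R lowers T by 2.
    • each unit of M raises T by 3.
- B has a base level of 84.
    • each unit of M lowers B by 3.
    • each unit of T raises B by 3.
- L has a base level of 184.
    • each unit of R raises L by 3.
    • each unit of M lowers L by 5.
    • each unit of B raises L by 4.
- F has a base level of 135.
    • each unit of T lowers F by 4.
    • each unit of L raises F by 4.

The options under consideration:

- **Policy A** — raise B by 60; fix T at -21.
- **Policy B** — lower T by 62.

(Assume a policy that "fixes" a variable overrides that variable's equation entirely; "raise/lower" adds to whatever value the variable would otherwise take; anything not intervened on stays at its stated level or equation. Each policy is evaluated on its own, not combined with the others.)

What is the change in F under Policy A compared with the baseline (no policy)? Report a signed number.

Baseline:
  R = 123
  M = 97
  T = 66 − 2·123 + 3·97 = 111
  B = 84 − 3·97 + 3·111 = 126
  L = 184 + 3·123 − 5·97 + 4·126 = 572
  F = 135 − 4·111 + 4·572 = 1979
Policy A (B + 60, T := -21):
  R = 123
  M = 97
  T = -21
  B = 84 − 3·97 + 3·(-21) (+60 from intervention) = -210
  L = 184 + 3·123 − 5·97 + 4·(-210) = -772
  F = 135 − 4·(-21) + 4·(-772) = -2869
Change in F: -2869 − 1979 = -4848

-4848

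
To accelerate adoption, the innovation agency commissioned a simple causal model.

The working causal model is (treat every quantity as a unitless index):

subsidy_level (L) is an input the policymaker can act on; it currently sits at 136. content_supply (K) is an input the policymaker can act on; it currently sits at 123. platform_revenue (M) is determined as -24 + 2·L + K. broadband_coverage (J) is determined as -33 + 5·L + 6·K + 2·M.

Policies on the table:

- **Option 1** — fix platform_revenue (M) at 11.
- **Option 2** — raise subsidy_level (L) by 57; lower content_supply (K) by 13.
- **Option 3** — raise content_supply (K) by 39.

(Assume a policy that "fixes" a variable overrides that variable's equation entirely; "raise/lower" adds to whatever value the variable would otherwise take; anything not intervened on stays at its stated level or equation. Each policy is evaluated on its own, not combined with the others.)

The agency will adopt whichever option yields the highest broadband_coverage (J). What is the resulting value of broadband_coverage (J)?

2536

Option 1 (M := 11):
  L = 136
  K = 123
  M = 11
  J = -33 + 5·136 + 6·123 + 2·11 = 1407
Option 2 (L + 57, K − 13):
  L = 136 + 57 = 193
  K = 123 − 13 = 110
  M = -24 + 2·193 + 110 = 472
  J = -33 + 5·193 + 6·110 + 2·472 = 2536
Option 3 (K + 39):
  L = 136
  K = 123 + 39 = 162
  M = -24 + 2·136 + 162 = 410
  J = -33 + 5·136 + 6·162 + 2·410 = 2439
Comparing — Option 1: J=1407, Option 2: J=2536, Option 3: J=2439. Highest is 2536 (Option 2).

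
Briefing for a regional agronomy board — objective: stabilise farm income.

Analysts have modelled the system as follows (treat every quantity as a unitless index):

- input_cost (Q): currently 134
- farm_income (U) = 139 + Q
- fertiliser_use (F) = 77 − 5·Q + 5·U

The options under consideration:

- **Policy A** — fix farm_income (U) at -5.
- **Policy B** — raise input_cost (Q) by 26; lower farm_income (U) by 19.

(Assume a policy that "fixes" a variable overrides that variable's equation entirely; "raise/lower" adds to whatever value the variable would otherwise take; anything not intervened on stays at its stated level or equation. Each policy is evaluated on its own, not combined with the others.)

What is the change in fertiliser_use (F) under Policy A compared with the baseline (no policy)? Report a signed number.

-1390

Baseline:
  Q = 134
  U = 139 + 134 = 273
  F = 77 − 5·134 + 5·273 = 772
Policy A (U := -5):
  Q = 134
  U = -5
  F = 77 − 5·134 + 5·(-5) = -618
Change in F: -618 − 772 = -1390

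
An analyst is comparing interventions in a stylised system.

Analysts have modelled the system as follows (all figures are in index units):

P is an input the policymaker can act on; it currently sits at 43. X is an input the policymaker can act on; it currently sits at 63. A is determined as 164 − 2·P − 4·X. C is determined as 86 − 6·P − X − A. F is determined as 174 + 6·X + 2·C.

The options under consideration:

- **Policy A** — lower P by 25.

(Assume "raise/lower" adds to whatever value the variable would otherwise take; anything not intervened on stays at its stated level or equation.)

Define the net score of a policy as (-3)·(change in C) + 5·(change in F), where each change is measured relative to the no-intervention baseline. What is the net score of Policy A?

700

Baseline:
  P = 43
  X = 63
  A = 164 − 2·43 − 4·63 = -174
  C = 86 − 6·43 − 63 − (-174) = -61
  F = 174 + 6·63 + 2·(-61) = 430
Policy A (P − 25):
  P = 43 − 25 = 18
  X = 63
  A = 164 − 2·18 − 4·63 = -124
  C = 86 − 6·18 − 63 − (-124) = 39
  F = 174 + 6·63 + 2·39 = 630
ΔC = 39 − (-61) = 100; ΔF = 630 − 430 = 200
Score = (-3)·100 + 5·200 = 700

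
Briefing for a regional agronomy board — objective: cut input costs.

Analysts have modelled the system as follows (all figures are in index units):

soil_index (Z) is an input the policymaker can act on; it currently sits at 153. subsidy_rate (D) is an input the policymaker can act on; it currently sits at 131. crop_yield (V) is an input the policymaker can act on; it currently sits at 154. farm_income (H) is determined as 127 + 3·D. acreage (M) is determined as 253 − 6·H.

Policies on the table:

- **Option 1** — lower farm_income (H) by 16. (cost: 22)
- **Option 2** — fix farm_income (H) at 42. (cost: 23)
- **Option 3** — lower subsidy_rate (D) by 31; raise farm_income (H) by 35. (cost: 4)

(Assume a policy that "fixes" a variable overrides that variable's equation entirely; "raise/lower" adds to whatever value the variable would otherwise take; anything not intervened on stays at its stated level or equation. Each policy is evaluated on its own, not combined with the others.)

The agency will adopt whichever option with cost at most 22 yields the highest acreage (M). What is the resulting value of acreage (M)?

-2519

Option 1 (H − 16):
  D = 131
  H = 127 + 3·131 (−16 from intervention) = 504
  M = 253 − 6·504 = -2771
Option 3 (D − 31, H + 35):
  D = 131 − 31 = 100
  H = 127 + 3·100 (+35 from intervention) = 462
  M = 253 − 6·462 = -2519
Comparing — Option 1: M=-2771, Option 3: M=-2519. Highest is -2519 (Option 3).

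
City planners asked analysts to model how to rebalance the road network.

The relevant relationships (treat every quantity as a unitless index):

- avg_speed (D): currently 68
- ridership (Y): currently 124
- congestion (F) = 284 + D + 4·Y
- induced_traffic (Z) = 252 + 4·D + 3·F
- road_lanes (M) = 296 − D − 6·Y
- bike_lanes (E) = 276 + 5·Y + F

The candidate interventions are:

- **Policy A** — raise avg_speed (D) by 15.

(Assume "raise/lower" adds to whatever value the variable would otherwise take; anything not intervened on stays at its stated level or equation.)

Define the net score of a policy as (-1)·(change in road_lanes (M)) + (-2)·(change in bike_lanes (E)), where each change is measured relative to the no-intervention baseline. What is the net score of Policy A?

Baseline:
  D = 68
  Y = 124
  F = 284 + 68 + 4·124 = 848
  M = 296 − 68 − 6·124 = -516
  E = 276 + 5·124 + 848 = 1744
Policy A (D + 15):
  D = 68 + 15 = 83
  Y = 124
  F = 284 + 83 + 4·124 = 863
  M = 296 − 83 − 6·124 = -531
  E = 276 + 5·124 + 863 = 1759
ΔM = -531 − (-516) = -15; ΔE = 1759 − 1744 = 15
Score = (-1)·(-15) + (-2)·15 = -15

-15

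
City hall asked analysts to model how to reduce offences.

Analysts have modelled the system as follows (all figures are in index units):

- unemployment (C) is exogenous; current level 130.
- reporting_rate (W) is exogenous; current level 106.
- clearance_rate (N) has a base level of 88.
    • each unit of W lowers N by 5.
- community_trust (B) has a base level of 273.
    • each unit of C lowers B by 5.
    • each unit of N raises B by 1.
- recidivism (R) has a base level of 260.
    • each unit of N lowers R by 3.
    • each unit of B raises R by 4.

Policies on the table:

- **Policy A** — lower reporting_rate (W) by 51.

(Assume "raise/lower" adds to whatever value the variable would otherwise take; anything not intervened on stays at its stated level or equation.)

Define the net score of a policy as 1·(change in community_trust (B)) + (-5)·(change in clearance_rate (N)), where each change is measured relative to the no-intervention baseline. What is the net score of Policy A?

Baseline:
  C = 130
  W = 106
  N = 88 − 5·106 = -442
  B = 273 − 5·130 + (-442) = -819
Policy A (W − 51):
  C = 130
  W = 106 − 51 = 55
  N = 88 − 5·55 = -187
  B = 273 − 5·130 + (-187) = -564
ΔB = -564 − (-819) = 255; ΔN = -187 − (-442) = 255
Score = 1·255 + (-5)·255 = -1020

-1020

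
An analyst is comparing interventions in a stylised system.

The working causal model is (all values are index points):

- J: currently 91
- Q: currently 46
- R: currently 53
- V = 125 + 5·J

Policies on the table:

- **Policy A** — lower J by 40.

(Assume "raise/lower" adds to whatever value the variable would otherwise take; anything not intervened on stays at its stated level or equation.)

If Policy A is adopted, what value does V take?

Policy A (J − 40):
  J = 91 − 40 = 51
  V = 125 + 5·51 = 380

380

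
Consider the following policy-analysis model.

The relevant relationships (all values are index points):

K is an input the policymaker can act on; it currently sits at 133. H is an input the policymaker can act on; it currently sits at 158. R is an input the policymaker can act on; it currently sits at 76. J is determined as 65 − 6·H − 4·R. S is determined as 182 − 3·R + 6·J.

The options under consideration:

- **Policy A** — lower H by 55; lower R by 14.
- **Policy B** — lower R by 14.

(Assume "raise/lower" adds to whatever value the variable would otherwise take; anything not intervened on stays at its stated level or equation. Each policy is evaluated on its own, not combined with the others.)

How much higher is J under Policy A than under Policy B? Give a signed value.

330

Policy A (H − 55, R − 14):
  H = 158 − 55 = 103
  R = 76 − 14 = 62
  J = 65 − 6·103 − 4·62 = -801
Policy B (R − 14):
  H = 158
  R = 76 − 14 = 62
  J = 65 − 6·158 − 4·62 = -1131
J: -801 − (-1131) = 330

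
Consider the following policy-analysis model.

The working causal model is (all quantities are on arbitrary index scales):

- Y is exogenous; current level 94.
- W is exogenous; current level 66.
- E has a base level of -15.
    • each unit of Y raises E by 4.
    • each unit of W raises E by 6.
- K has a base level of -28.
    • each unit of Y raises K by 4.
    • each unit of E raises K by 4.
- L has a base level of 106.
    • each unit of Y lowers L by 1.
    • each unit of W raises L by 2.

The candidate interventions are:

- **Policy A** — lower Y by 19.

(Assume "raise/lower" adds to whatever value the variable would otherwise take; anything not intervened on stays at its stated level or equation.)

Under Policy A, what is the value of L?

Policy A (Y − 19):
  Y = 94 − 19 = 75
  W = 66
  L = 106 − 75 + 2·66 = 163

163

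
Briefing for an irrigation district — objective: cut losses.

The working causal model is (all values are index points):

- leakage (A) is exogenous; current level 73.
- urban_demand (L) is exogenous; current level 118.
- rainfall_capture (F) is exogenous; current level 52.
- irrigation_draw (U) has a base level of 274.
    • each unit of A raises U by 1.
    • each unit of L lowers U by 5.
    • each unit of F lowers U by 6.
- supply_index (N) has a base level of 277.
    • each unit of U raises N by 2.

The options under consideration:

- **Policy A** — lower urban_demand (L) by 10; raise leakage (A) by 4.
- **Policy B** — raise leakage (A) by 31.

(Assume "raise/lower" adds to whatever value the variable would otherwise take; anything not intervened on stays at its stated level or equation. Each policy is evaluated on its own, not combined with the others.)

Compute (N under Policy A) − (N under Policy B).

46

Policy A (L − 10, A + 4):
  A = 73 + 4 = 77
  L = 118 − 10 = 108
  F = 52
  U = 274 + 77 − 5·108 − 6·52 = -501
  N = 277 + 2·(-501) = -725
Policy B (A + 31):
  A = 73 + 31 = 104
  L = 118
  F = 52
  U = 274 + 104 − 5·118 − 6·52 = -524
  N = 277 + 2·(-524) = -771
N: -725 − (-771) = 46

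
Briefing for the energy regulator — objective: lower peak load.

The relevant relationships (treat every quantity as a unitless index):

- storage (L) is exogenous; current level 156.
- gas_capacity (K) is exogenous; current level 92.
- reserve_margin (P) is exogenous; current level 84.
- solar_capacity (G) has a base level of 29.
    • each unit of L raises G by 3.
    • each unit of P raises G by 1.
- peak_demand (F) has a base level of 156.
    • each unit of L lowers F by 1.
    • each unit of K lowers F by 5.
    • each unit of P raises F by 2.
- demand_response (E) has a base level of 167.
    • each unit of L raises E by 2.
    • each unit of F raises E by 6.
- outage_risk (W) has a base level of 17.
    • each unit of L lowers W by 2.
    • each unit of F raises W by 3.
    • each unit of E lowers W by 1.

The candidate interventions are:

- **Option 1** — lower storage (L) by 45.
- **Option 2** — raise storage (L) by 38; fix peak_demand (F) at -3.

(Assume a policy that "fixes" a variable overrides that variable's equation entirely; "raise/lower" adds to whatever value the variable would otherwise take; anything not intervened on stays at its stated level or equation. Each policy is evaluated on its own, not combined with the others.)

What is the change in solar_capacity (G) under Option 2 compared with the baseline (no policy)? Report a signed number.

114

Baseline:
  L = 156
  P = 84
  G = 29 + 3·156 + 84 = 581
Option 2 (L + 38, F := -3):
  L = 156 + 38 = 194
  P = 84
  G = 29 + 3·194 + 84 = 695
Change in G: 695 − 581 = 114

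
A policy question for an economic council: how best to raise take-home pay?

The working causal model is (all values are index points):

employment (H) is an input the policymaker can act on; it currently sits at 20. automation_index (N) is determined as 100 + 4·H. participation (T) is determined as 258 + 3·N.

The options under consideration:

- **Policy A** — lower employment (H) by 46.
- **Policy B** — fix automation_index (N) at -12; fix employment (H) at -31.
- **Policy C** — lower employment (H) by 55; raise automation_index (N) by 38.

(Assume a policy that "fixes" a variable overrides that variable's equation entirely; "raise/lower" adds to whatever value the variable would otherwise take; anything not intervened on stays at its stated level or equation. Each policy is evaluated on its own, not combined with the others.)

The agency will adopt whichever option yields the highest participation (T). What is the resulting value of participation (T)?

Policy A (H − 46):
  H = 20 − 46 = -26
  N = 100 + 4·(-26) = -4
  T = 258 + 3·(-4) = 246
Policy B (N := -12, H := -31):
  H = -31
  N = -12
  T = 258 + 3·(-12) = 222
Policy C (H − 55, N + 38):
  H = 20 − 55 = -35
  N = 100 + 4·(-35) (+38 from intervention) = -2
  T = 258 + 3·(-2) = 252
Comparing — Policy A: T=246, Policy B: T=222, Policy C: T=252. Highest is 252 (Policy C).

252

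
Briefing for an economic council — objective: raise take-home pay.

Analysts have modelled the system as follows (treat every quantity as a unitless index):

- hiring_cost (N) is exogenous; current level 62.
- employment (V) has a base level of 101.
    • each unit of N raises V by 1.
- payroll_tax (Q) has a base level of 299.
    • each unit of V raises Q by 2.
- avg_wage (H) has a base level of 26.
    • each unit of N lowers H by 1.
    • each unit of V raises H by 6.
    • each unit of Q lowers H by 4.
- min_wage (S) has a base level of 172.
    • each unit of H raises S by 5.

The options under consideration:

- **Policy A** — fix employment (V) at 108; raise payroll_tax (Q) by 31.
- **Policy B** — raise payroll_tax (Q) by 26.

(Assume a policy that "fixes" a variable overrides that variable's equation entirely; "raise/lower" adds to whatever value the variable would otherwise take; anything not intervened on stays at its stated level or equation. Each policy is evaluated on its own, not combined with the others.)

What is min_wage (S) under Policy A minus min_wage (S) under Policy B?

Policy A (V := 108, Q + 31):
  N = 62
  V = 108
  Q = 299 + 2·108 (+31 from intervention) = 546
  H = 26 − 62 + 6·108 − 4·546 = -1572
  S = 172 + 5·(-1572) = -7688
Policy B (Q + 26):
  N = 62
  V = 101 + 62 = 163
  Q = 299 + 2·163 (+26 from intervention) = 651
  H = 26 − 62 + 6·163 − 4·651 = -1662
  S = 172 + 5·(-1662) = -8138
S: -7688 − (-8138) = 450

450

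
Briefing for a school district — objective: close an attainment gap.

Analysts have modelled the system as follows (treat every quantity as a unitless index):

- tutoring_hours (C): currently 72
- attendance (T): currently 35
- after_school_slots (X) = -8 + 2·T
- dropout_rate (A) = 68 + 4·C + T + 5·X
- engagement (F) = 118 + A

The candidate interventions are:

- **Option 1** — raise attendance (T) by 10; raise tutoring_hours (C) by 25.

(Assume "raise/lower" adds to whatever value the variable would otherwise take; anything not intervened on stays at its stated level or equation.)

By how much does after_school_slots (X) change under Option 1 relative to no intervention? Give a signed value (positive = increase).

20

Baseline:
  T = 35
  X = -8 + 2·35 = 62
Option 1 (T + 10, C + 25):
  T = 35 + 10 = 45
  X = -8 + 2·45 = 82
Change in X: 82 − 62 = 20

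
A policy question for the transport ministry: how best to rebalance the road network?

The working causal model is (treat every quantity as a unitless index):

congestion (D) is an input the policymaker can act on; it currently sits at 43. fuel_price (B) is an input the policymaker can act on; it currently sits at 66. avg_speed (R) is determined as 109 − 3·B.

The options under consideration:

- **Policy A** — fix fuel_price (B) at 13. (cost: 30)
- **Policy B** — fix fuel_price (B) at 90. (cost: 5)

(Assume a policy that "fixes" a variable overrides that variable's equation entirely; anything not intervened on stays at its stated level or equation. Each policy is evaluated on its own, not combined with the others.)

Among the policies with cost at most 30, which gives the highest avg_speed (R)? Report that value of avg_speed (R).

Policy A (B := 13):
  B = 13
  R = 109 − 3·13 = 70
Policy B (B := 90):
  B = 90
  R = 109 − 3·90 = -161
Comparing — Policy A: R=70, Policy B: R=-161. Highest is 70 (Policy A).

70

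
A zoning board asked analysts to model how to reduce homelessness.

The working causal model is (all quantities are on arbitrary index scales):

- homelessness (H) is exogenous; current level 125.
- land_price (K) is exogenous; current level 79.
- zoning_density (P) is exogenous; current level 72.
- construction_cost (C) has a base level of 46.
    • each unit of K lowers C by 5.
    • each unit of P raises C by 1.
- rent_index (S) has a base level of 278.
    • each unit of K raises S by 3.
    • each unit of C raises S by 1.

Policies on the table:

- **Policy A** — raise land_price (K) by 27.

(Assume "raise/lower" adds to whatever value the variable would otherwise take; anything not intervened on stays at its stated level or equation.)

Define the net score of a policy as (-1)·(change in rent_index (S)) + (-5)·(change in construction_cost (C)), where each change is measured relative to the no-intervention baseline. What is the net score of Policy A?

729

Baseline:
  K = 79
  P = 72
  C = 46 − 5·79 + 72 = -277
  S = 278 + 3·79 + (-277) = 238
Policy A (K + 27):
  K = 79 + 27 = 106
  P = 72
  C = 46 − 5·106 + 72 = -412
  S = 278 + 3·106 + (-412) = 184
ΔS = 184 − 238 = -54; ΔC = -412 − (-277) = -135
Score = (-1)·(-54) + (-5)·(-135) = 729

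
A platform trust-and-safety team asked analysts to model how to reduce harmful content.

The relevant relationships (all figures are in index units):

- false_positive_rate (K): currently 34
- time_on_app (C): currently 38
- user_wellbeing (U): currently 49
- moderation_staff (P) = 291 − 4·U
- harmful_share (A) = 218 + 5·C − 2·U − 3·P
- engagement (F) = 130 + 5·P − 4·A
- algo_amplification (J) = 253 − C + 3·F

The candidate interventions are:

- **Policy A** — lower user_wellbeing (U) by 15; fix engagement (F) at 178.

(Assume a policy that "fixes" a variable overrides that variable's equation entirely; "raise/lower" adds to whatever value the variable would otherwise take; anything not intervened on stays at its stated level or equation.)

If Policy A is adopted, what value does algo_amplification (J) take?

749

Policy A (U − 15, F := 178):
  C = 38
  U = 49 − 15 = 34
  P = 291 − 4·34 = 155
  A = 218 + 5·38 − 2·34 − 3·155 = -125
  F = 178
  J = 253 − 38 + 3·178 = 749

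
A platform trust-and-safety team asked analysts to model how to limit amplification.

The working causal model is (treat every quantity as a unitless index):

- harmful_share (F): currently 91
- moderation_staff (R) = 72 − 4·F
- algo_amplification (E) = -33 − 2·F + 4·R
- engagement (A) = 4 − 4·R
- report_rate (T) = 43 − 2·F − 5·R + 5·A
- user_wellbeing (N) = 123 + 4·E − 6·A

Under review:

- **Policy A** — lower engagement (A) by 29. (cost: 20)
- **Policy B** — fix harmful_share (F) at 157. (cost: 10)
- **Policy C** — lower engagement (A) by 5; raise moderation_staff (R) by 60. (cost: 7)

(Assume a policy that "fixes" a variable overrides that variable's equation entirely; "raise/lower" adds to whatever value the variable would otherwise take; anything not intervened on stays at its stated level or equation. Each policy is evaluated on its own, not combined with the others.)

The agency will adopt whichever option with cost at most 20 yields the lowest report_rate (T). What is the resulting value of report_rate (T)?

Policy A (A − 29):
  F = 91
  R = 72 − 4·91 = -292
  A = 4 − 4·(-292) (−29 from intervention) = 1143
  T = 43 − 2·91 − 5·(-292) + 5·1143 = 7036
Policy B (F := 157):
  F = 157
  R = 72 − 4·157 = -556
  A = 4 − 4·(-556) = 2228
  T = 43 − 2·157 − 5·(-556) + 5·2228 = 13649
Policy C (A − 5, R + 60):
  F = 91
  R = 72 − 4·91 (+60 from intervention) = -232
  A = 4 − 4·(-232) (−5 from intervention) = 927
  T = 43 − 2·91 − 5·(-232) + 5·927 = 5656
Comparing — Policy A: T=7036, Policy B: T=13649, Policy C: T=5656. Lowest is 5656 (Policy C).

5656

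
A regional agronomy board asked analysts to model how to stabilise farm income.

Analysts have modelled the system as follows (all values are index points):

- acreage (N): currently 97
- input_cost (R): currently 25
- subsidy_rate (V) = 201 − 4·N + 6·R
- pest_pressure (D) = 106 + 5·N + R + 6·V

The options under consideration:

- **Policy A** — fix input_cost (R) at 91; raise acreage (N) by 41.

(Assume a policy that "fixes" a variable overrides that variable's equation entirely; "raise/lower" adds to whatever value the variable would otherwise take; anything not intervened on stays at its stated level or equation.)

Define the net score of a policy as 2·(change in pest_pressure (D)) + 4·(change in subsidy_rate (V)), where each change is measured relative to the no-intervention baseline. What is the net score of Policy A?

4254

Baseline:
  N = 97
  R = 25
  V = 201 − 4·97 + 6·25 = -37
  D = 106 + 5·97 + 25 + 6·(-37) = 394
Policy A (R := 91, N + 41):
  N = 97 + 41 = 138
  R = 91
  V = 201 − 4·138 + 6·91 = 195
  D = 106 + 5·138 + 91 + 6·195 = 2057
ΔD = 2057 − 394 = 1663; ΔV = 195 − (-37) = 232
Score = 2·1663 + 4·232 = 4254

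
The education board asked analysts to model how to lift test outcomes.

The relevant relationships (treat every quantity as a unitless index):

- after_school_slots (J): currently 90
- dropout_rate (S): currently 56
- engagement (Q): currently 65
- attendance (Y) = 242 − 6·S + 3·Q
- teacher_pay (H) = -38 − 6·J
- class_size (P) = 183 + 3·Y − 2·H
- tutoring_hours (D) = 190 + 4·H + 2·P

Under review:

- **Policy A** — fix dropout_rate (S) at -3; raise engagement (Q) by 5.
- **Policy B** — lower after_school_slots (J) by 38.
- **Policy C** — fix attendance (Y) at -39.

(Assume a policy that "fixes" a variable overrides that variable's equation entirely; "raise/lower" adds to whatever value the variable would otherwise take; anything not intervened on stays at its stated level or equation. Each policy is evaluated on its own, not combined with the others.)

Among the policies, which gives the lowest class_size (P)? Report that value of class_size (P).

Policy A (S := -3, Q + 5):
  J = 90
  S = -3
  Q = 65 + 5 = 70
  Y = 242 − 6·(-3) + 3·70 = 470
  H = -38 − 6·90 = -578
  P = 183 + 3·470 − 2·(-578) = 2749
Policy B (J − 38):
  J = 90 − 38 = 52
  S = 56
  Q = 65
  Y = 242 − 6·56 + 3·65 = 101
  H = -38 − 6·52 = -350
  P = 183 + 3·101 − 2·(-350) = 1186
Policy C (Y := -39):
  J = 90
  S = 56
  Q = 65
  Y = -39
  H = -38 − 6·90 = -578
  P = 183 + 3·(-39) − 2·(-578) = 1222
Comparing — Policy A: P=2749, Policy B: P=1186, Policy C: P=1222. Lowest is 1186 (Policy B).

1186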